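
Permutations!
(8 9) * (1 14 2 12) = (1 14 2 12)(8 9) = [0, 14, 12, 3, 4, 5, 6, 7, 9, 8, 10, 11, 1, 13, 2]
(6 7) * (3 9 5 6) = [0, 1, 2, 9, 4, 6, 7, 3, 8, 5] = (3 9 5 6 7)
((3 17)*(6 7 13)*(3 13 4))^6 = ((3 17 13 6 7 4))^6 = (17)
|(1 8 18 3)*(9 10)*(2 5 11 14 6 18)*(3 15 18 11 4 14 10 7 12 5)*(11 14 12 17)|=60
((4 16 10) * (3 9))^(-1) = (3 9)(4 10 16)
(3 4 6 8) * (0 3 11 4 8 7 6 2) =[3, 1, 0, 8, 2, 5, 7, 6, 11, 9, 10, 4] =(0 3 8 11 4 2)(6 7)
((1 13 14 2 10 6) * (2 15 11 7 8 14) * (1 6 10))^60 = ((1 13 2)(7 8 14 15 11))^60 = (15)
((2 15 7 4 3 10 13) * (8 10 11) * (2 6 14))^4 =(2 3 13 15 11 6 7 8 14 4 10)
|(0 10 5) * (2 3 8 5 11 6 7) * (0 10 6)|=|(0 6 7 2 3 8 5 10 11)|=9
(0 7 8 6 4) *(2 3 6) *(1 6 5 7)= (0 1 6 4)(2 3 5 7 8)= [1, 6, 3, 5, 0, 7, 4, 8, 2]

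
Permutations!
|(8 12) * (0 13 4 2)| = 4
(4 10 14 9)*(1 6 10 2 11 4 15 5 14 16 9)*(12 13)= (1 6 10 16 9 15 5 14)(2 11 4)(12 13)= [0, 6, 11, 3, 2, 14, 10, 7, 8, 15, 16, 4, 13, 12, 1, 5, 9]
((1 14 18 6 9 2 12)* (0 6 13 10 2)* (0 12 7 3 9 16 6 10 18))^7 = ((0 10 2 7 3 9 12 1 14)(6 16)(13 18))^7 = (0 1 9 7 10 14 12 3 2)(6 16)(13 18)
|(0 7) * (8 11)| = 2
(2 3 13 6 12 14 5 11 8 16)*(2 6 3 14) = [0, 1, 14, 13, 4, 11, 12, 7, 16, 9, 10, 8, 2, 3, 5, 15, 6] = (2 14 5 11 8 16 6 12)(3 13)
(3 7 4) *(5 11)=[0, 1, 2, 7, 3, 11, 6, 4, 8, 9, 10, 5]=(3 7 4)(5 11)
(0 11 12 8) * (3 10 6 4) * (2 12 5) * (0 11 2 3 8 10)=[2, 1, 12, 0, 8, 3, 4, 7, 11, 9, 6, 5, 10]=(0 2 12 10 6 4 8 11 5 3)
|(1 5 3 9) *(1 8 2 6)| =7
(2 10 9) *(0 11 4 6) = [11, 1, 10, 3, 6, 5, 0, 7, 8, 2, 9, 4] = (0 11 4 6)(2 10 9)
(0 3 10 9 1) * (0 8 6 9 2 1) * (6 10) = [3, 8, 1, 6, 4, 5, 9, 7, 10, 0, 2] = (0 3 6 9)(1 8 10 2)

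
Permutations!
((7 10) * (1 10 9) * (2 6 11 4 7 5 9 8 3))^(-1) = ((1 10 5 9)(2 6 11 4 7 8 3))^(-1) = (1 9 5 10)(2 3 8 7 4 11 6)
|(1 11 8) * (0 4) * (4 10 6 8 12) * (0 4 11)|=|(0 10 6 8 1)(11 12)|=10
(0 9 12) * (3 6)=[9, 1, 2, 6, 4, 5, 3, 7, 8, 12, 10, 11, 0]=(0 9 12)(3 6)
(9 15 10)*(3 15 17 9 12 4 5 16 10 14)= (3 15 14)(4 5 16 10 12)(9 17)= [0, 1, 2, 15, 5, 16, 6, 7, 8, 17, 12, 11, 4, 13, 3, 14, 10, 9]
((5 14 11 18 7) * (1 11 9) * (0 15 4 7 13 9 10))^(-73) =(0 5 15 14 4 10 7)(1 18 9 11 13)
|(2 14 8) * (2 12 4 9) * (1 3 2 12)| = 15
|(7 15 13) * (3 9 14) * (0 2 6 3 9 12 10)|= |(0 2 6 3 12 10)(7 15 13)(9 14)|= 6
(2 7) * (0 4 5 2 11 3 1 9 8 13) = (0 4 5 2 7 11 3 1 9 8 13) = [4, 9, 7, 1, 5, 2, 6, 11, 13, 8, 10, 3, 12, 0]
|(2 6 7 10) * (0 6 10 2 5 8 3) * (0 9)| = |(0 6 7 2 10 5 8 3 9)| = 9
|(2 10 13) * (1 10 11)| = |(1 10 13 2 11)| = 5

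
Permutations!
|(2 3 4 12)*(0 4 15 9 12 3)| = 7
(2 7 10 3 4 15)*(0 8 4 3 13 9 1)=(0 8 4 15 2 7 10 13 9 1)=[8, 0, 7, 3, 15, 5, 6, 10, 4, 1, 13, 11, 12, 9, 14, 2]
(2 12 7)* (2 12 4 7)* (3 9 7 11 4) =(2 3 9 7 12)(4 11) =[0, 1, 3, 9, 11, 5, 6, 12, 8, 7, 10, 4, 2]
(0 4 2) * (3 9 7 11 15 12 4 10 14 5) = (0 10 14 5 3 9 7 11 15 12 4 2) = [10, 1, 0, 9, 2, 3, 6, 11, 8, 7, 14, 15, 4, 13, 5, 12]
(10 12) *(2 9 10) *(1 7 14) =(1 7 14)(2 9 10 12) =[0, 7, 9, 3, 4, 5, 6, 14, 8, 10, 12, 11, 2, 13, 1]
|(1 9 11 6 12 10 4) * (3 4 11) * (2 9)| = |(1 2 9 3 4)(6 12 10 11)| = 20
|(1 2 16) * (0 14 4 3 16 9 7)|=|(0 14 4 3 16 1 2 9 7)|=9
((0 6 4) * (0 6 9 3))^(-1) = ((0 9 3)(4 6))^(-1) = (0 3 9)(4 6)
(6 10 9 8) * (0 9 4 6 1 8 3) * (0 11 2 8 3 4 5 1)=(0 9 4 6 10 5 1 3 11 2 8)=[9, 3, 8, 11, 6, 1, 10, 7, 0, 4, 5, 2]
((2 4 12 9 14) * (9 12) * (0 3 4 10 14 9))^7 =(0 3 4)(2 10 14)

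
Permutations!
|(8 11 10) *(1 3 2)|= 3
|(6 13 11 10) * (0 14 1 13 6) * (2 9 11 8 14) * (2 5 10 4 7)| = 60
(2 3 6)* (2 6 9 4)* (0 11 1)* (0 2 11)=[0, 2, 3, 9, 11, 5, 6, 7, 8, 4, 10, 1]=(1 2 3 9 4 11)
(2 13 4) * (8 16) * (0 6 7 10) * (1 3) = [6, 3, 13, 1, 2, 5, 7, 10, 16, 9, 0, 11, 12, 4, 14, 15, 8] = (0 6 7 10)(1 3)(2 13 4)(8 16)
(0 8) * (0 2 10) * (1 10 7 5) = (0 8 2 7 5 1 10) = [8, 10, 7, 3, 4, 1, 6, 5, 2, 9, 0]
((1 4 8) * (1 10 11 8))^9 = (11)(1 4)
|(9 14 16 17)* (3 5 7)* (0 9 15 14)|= 12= |(0 9)(3 5 7)(14 16 17 15)|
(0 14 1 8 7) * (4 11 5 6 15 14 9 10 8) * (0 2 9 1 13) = (0 1 4 11 5 6 15 14 13)(2 9 10 8 7) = [1, 4, 9, 3, 11, 6, 15, 2, 7, 10, 8, 5, 12, 0, 13, 14]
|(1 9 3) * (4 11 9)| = 5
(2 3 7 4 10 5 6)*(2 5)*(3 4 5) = (2 4 10)(3 7 5 6) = [0, 1, 4, 7, 10, 6, 3, 5, 8, 9, 2]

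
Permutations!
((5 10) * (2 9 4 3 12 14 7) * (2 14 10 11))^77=((2 9 4 3 12 10 5 11)(7 14))^77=(2 10 4 11 12 9 5 3)(7 14)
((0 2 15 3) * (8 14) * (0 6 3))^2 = (0 15 2)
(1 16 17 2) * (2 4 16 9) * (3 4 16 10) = [0, 9, 1, 4, 10, 5, 6, 7, 8, 2, 3, 11, 12, 13, 14, 15, 17, 16] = (1 9 2)(3 4 10)(16 17)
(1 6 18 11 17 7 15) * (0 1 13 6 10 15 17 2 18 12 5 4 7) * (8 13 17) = (0 1 10 15 17)(2 18 11)(4 7 8 13 6 12 5) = [1, 10, 18, 3, 7, 4, 12, 8, 13, 9, 15, 2, 5, 6, 14, 17, 16, 0, 11]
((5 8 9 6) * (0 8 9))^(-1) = ((0 8)(5 9 6))^(-1) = (0 8)(5 6 9)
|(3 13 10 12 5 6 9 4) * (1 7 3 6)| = 21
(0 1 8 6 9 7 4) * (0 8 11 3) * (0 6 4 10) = [1, 11, 2, 6, 8, 5, 9, 10, 4, 7, 0, 3] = (0 1 11 3 6 9 7 10)(4 8)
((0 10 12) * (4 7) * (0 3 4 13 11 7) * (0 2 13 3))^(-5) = (0 10 12)(2 13 11 7 3 4)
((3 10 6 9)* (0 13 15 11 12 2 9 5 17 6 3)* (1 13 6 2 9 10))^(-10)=(0 17 3 15 9 5 10 13 12 6 2 1 11)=((0 6 5 17 2 10 3 1 13 15 11 12 9))^(-10)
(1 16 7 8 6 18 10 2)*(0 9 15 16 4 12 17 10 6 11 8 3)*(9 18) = (0 18 6 9 15 16 7 3)(1 4 12 17 10 2)(8 11) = [18, 4, 1, 0, 12, 5, 9, 3, 11, 15, 2, 8, 17, 13, 14, 16, 7, 10, 6]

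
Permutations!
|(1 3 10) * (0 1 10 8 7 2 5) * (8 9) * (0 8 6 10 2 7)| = 9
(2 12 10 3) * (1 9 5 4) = [0, 9, 12, 2, 1, 4, 6, 7, 8, 5, 3, 11, 10] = (1 9 5 4)(2 12 10 3)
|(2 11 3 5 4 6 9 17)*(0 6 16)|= 10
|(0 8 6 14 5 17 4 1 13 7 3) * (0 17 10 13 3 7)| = |(0 8 6 14 5 10 13)(1 3 17 4)| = 28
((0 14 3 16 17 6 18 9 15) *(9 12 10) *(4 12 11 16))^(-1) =((0 14 3 4 12 10 9 15)(6 18 11 16 17))^(-1) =(0 15 9 10 12 4 3 14)(6 17 16 11 18)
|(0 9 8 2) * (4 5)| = |(0 9 8 2)(4 5)| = 4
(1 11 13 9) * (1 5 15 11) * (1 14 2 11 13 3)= (1 14 2 11 3)(5 15 13 9)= [0, 14, 11, 1, 4, 15, 6, 7, 8, 5, 10, 3, 12, 9, 2, 13]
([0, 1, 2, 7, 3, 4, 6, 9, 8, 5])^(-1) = [0, 1, 2, 4, 5, 9, 6, 3, 8, 7]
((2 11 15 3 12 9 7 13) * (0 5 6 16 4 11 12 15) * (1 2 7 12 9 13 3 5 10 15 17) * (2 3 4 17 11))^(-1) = ((0 10 15 5 6 16 17 1 3 11)(2 9 12 13 7 4))^(-1) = (0 11 3 1 17 16 6 5 15 10)(2 4 7 13 12 9)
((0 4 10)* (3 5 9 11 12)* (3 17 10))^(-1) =(0 10 17 12 11 9 5 3 4)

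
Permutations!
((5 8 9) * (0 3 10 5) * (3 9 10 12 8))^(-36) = (3 5 10 8 12)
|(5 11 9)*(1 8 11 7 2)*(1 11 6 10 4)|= |(1 8 6 10 4)(2 11 9 5 7)|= 5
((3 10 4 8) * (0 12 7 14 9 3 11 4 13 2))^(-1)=((0 12 7 14 9 3 10 13 2)(4 8 11))^(-1)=(0 2 13 10 3 9 14 7 12)(4 11 8)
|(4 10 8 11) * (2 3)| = |(2 3)(4 10 8 11)| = 4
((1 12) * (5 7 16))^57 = ((1 12)(5 7 16))^57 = (16)(1 12)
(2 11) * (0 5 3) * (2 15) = (0 5 3)(2 11 15) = [5, 1, 11, 0, 4, 3, 6, 7, 8, 9, 10, 15, 12, 13, 14, 2]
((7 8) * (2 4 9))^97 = (2 4 9)(7 8)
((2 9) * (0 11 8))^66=((0 11 8)(2 9))^66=(11)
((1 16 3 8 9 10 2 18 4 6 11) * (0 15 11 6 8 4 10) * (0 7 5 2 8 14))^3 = (0 1 4 15 16 14 11 3)(2 8 5 10 7 18 9)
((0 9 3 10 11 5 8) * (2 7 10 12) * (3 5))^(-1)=(0 8 5 9)(2 12 3 11 10 7)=((0 9 5 8)(2 7 10 11 3 12))^(-1)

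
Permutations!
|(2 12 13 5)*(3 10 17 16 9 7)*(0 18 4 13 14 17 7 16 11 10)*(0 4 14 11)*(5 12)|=28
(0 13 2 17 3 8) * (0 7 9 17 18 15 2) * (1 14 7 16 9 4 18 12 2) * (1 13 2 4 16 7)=(0 2 12 4 18 15 13)(1 14)(3 8 7 16 9 17)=[2, 14, 12, 8, 18, 5, 6, 16, 7, 17, 10, 11, 4, 0, 1, 13, 9, 3, 15]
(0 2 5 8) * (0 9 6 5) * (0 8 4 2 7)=(0 7)(2 8 9 6 5 4)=[7, 1, 8, 3, 2, 4, 5, 0, 9, 6]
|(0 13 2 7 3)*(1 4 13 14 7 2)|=12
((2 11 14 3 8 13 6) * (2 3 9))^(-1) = ((2 11 14 9)(3 8 13 6))^(-1) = (2 9 14 11)(3 6 13 8)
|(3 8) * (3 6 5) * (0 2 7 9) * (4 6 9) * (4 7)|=8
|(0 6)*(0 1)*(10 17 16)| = 3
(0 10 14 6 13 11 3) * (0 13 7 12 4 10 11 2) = [11, 1, 0, 13, 10, 5, 7, 12, 8, 9, 14, 3, 4, 2, 6] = (0 11 3 13 2)(4 10 14 6 7 12)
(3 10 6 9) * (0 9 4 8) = (0 9 3 10 6 4 8) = [9, 1, 2, 10, 8, 5, 4, 7, 0, 3, 6]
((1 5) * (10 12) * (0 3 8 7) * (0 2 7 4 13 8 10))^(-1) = (0 12 10 3)(1 5)(2 7)(4 8 13)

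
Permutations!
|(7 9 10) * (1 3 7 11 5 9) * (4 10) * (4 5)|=|(1 3 7)(4 10 11)(5 9)|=6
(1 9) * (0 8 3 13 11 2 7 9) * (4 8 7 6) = [7, 0, 6, 13, 8, 5, 4, 9, 3, 1, 10, 2, 12, 11] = (0 7 9 1)(2 6 4 8 3 13 11)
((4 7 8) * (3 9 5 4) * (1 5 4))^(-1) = ((1 5)(3 9 4 7 8))^(-1) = (1 5)(3 8 7 4 9)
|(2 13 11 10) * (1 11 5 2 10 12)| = 3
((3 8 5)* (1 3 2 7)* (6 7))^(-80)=((1 3 8 5 2 6 7))^(-80)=(1 2 3 6 8 7 5)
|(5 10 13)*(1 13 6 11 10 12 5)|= |(1 13)(5 12)(6 11 10)|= 6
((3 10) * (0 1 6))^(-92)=(10)(0 1 6)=((0 1 6)(3 10))^(-92)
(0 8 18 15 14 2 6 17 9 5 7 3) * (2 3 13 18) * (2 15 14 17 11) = (0 8 15 17 9 5 7 13 18 14 3)(2 6 11) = [8, 1, 6, 0, 4, 7, 11, 13, 15, 5, 10, 2, 12, 18, 3, 17, 16, 9, 14]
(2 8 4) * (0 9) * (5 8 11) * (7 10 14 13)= [9, 1, 11, 3, 2, 8, 6, 10, 4, 0, 14, 5, 12, 7, 13]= (0 9)(2 11 5 8 4)(7 10 14 13)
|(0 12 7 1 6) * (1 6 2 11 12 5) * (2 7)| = 15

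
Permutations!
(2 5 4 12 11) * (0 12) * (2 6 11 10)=(0 12 10 2 5 4)(6 11)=[12, 1, 5, 3, 0, 4, 11, 7, 8, 9, 2, 6, 10]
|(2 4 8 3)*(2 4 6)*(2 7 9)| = |(2 6 7 9)(3 4 8)| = 12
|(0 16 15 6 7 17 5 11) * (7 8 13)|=10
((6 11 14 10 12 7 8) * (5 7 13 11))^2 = (5 8)(6 7)(10 13 14 12 11) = ((5 7 8 6)(10 12 13 11 14))^2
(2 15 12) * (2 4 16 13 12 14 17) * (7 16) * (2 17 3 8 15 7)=(17)(2 7 16 13 12 4)(3 8 15 14)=[0, 1, 7, 8, 2, 5, 6, 16, 15, 9, 10, 11, 4, 12, 3, 14, 13, 17]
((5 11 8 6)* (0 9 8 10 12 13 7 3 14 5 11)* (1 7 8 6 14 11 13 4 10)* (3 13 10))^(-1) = ((0 9 6 10 12 4 3 11 1 7 13 8 14 5))^(-1) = (0 5 14 8 13 7 1 11 3 4 12 10 6 9)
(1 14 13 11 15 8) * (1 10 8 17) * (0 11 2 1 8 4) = [11, 14, 1, 3, 0, 5, 6, 7, 10, 9, 4, 15, 12, 2, 13, 17, 16, 8] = (0 11 15 17 8 10 4)(1 14 13 2)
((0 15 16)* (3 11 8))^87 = ((0 15 16)(3 11 8))^87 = (16)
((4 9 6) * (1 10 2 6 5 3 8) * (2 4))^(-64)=((1 10 4 9 5 3 8)(2 6))^(-64)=(1 8 3 5 9 4 10)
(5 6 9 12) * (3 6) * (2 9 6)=(2 9 12 5 3)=[0, 1, 9, 2, 4, 3, 6, 7, 8, 12, 10, 11, 5]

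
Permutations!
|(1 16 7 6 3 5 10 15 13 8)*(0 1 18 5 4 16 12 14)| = |(0 1 12 14)(3 4 16 7 6)(5 10 15 13 8 18)| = 60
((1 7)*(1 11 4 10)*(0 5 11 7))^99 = (0 4)(1 11)(5 10)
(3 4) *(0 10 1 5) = [10, 5, 2, 4, 3, 0, 6, 7, 8, 9, 1] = (0 10 1 5)(3 4)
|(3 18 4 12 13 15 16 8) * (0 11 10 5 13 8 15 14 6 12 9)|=|(0 11 10 5 13 14 6 12 8 3 18 4 9)(15 16)|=26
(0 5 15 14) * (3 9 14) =(0 5 15 3 9 14) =[5, 1, 2, 9, 4, 15, 6, 7, 8, 14, 10, 11, 12, 13, 0, 3]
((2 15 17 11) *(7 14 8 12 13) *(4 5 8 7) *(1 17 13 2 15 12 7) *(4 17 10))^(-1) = ((1 10 4 5 8 7 14)(2 12)(11 15 13 17))^(-1) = (1 14 7 8 5 4 10)(2 12)(11 17 13 15)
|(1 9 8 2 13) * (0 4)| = |(0 4)(1 9 8 2 13)| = 10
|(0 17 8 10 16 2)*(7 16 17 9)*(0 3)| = |(0 9 7 16 2 3)(8 10 17)| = 6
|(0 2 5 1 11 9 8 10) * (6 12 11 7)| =|(0 2 5 1 7 6 12 11 9 8 10)| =11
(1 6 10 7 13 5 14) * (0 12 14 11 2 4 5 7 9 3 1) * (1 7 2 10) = (0 12 14)(1 6)(2 4 5 11 10 9 3 7 13) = [12, 6, 4, 7, 5, 11, 1, 13, 8, 3, 9, 10, 14, 2, 0]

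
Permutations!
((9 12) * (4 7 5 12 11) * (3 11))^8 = (3 11 4 7 5 12 9)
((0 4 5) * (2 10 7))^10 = ((0 4 5)(2 10 7))^10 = (0 4 5)(2 10 7)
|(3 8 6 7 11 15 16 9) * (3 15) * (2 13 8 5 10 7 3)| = |(2 13 8 6 3 5 10 7 11)(9 15 16)| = 9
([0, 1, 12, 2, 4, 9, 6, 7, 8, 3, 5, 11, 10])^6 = [0, 1, 2, 3, 4, 5, 6, 7, 8, 9, 10, 11, 12]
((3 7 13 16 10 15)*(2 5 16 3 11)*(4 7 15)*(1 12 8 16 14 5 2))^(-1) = (1 11 15 3 13 7 4 10 16 8 12)(5 14)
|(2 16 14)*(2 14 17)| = |(2 16 17)| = 3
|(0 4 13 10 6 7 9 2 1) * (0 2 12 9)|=6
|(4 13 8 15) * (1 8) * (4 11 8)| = 3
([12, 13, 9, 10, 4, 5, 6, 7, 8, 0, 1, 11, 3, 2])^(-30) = [3, 2, 0, 1, 4, 5, 6, 7, 8, 12, 13, 11, 10, 9]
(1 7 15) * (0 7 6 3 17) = (0 7 15 1 6 3 17) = [7, 6, 2, 17, 4, 5, 3, 15, 8, 9, 10, 11, 12, 13, 14, 1, 16, 0]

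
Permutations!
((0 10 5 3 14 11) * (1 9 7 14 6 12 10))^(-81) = ((0 1 9 7 14 11)(3 6 12 10 5))^(-81) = (0 7)(1 14)(3 5 10 12 6)(9 11)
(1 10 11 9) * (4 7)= [0, 10, 2, 3, 7, 5, 6, 4, 8, 1, 11, 9]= (1 10 11 9)(4 7)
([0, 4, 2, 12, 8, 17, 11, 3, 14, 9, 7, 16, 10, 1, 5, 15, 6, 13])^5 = [0, 17, 2, 12, 13, 8, 16, 3, 1, 9, 7, 6, 10, 5, 4, 15, 11, 14]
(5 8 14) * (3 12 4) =(3 12 4)(5 8 14) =[0, 1, 2, 12, 3, 8, 6, 7, 14, 9, 10, 11, 4, 13, 5]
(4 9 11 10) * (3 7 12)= (3 7 12)(4 9 11 10)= [0, 1, 2, 7, 9, 5, 6, 12, 8, 11, 4, 10, 3]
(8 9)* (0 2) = (0 2)(8 9) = [2, 1, 0, 3, 4, 5, 6, 7, 9, 8]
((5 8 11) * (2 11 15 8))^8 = ((2 11 5)(8 15))^8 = (15)(2 5 11)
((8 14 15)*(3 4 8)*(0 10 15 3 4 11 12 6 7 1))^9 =(0 6 3 4)(1 12 14 15)(7 11 8 10) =((0 10 15 4 8 14 3 11 12 6 7 1))^9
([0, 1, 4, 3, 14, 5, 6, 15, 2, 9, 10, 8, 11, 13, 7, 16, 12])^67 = (2 15 8 7 11 14 12 4 16)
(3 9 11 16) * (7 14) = (3 9 11 16)(7 14) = [0, 1, 2, 9, 4, 5, 6, 14, 8, 11, 10, 16, 12, 13, 7, 15, 3]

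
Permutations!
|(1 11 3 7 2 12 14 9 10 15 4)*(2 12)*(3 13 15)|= 30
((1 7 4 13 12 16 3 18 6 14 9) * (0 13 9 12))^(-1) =(0 13)(1 9 4 7)(3 16 12 14 6 18)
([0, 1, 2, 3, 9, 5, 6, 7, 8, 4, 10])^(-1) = (10)(4 9)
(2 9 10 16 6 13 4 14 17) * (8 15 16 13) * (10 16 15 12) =(2 9 16 6 8 12 10 13 4 14 17) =[0, 1, 9, 3, 14, 5, 8, 7, 12, 16, 13, 11, 10, 4, 17, 15, 6, 2]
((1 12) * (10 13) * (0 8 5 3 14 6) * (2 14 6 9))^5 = ((0 8 5 3 6)(1 12)(2 14 9)(10 13))^5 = (1 12)(2 9 14)(10 13)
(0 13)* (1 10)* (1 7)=(0 13)(1 10 7)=[13, 10, 2, 3, 4, 5, 6, 1, 8, 9, 7, 11, 12, 0]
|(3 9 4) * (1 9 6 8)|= |(1 9 4 3 6 8)|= 6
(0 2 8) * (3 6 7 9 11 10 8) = [2, 1, 3, 6, 4, 5, 7, 9, 0, 11, 8, 10] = (0 2 3 6 7 9 11 10 8)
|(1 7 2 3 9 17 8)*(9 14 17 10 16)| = 21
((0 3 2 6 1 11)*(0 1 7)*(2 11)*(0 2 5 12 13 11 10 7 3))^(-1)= ((1 5 12 13 11)(2 6 3 10 7))^(-1)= (1 11 13 12 5)(2 7 10 3 6)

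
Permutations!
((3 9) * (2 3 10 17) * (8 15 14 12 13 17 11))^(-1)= ((2 3 9 10 11 8 15 14 12 13 17))^(-1)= (2 17 13 12 14 15 8 11 10 9 3)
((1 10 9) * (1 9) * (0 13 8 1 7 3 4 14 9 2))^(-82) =((0 13 8 1 10 7 3 4 14 9 2))^(-82) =(0 3 13 4 8 14 1 9 10 2 7)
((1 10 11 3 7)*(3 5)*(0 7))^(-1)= (0 3 5 11 10 1 7)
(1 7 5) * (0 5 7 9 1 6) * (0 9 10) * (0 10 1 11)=(0 5 6 9 11)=[5, 1, 2, 3, 4, 6, 9, 7, 8, 11, 10, 0]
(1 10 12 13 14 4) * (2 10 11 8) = (1 11 8 2 10 12 13 14 4) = [0, 11, 10, 3, 1, 5, 6, 7, 2, 9, 12, 8, 13, 14, 4]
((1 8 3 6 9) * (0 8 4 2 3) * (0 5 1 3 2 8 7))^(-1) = (0 7)(1 5 8 4)(3 9 6)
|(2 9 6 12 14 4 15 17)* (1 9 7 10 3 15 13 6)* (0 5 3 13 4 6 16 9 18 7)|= 42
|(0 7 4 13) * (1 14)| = |(0 7 4 13)(1 14)| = 4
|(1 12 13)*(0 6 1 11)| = |(0 6 1 12 13 11)| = 6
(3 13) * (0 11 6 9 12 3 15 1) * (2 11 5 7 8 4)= (0 5 7 8 4 2 11 6 9 12 3 13 15 1)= [5, 0, 11, 13, 2, 7, 9, 8, 4, 12, 10, 6, 3, 15, 14, 1]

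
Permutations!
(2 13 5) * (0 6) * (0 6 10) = (0 10)(2 13 5) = [10, 1, 13, 3, 4, 2, 6, 7, 8, 9, 0, 11, 12, 5]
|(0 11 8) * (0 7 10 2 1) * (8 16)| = 8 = |(0 11 16 8 7 10 2 1)|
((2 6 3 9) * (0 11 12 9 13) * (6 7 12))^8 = (0 3 11 13 6) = ((0 11 6 3 13)(2 7 12 9))^8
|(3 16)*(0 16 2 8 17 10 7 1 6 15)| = |(0 16 3 2 8 17 10 7 1 6 15)| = 11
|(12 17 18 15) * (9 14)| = |(9 14)(12 17 18 15)| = 4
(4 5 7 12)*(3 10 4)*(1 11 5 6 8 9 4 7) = (1 11 5)(3 10 7 12)(4 6 8 9) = [0, 11, 2, 10, 6, 1, 8, 12, 9, 4, 7, 5, 3]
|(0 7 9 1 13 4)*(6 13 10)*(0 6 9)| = 6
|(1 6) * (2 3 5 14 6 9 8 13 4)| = 10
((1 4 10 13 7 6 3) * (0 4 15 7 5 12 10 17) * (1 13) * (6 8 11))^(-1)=((0 4 17)(1 15 7 8 11 6 3 13 5 12 10))^(-1)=(0 17 4)(1 10 12 5 13 3 6 11 8 7 15)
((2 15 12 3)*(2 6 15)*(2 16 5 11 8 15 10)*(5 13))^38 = (2 8 10 11 6 5 3 13 12 16 15)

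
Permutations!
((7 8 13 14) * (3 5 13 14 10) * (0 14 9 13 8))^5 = (0 7 14)(3 10 13 9 8 5)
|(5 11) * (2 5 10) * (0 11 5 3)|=|(0 11 10 2 3)|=5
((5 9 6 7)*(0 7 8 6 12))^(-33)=((0 7 5 9 12)(6 8))^(-33)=(0 5 12 7 9)(6 8)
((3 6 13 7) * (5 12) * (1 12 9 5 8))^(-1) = ((1 12 8)(3 6 13 7)(5 9))^(-1) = (1 8 12)(3 7 13 6)(5 9)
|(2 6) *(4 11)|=2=|(2 6)(4 11)|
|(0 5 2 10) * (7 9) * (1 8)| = |(0 5 2 10)(1 8)(7 9)| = 4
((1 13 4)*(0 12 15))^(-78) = (15)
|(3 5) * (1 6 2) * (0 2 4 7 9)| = 14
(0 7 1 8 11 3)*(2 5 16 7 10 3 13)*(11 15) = (0 10 3)(1 8 15 11 13 2 5 16 7) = [10, 8, 5, 0, 4, 16, 6, 1, 15, 9, 3, 13, 12, 2, 14, 11, 7]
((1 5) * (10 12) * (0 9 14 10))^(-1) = (0 12 10 14 9)(1 5)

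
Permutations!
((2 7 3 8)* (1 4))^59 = ((1 4)(2 7 3 8))^59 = (1 4)(2 8 3 7)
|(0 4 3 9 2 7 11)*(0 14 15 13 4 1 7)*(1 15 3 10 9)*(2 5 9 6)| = 70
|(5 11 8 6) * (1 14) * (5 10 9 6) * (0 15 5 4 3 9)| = |(0 15 5 11 8 4 3 9 6 10)(1 14)| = 10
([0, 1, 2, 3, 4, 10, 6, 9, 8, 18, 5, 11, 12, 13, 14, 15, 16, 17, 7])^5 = (5 10)(7 18 9)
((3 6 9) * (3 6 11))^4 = ((3 11)(6 9))^4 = (11)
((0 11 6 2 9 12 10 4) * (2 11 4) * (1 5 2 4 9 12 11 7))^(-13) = (0 10 2 1 6 9 4 12 5 7 11)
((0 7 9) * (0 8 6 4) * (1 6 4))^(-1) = ((0 7 9 8 4)(1 6))^(-1) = (0 4 8 9 7)(1 6)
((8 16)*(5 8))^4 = ((5 8 16))^4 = (5 8 16)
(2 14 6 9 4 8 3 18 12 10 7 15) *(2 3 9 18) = [0, 1, 14, 2, 8, 5, 18, 15, 9, 4, 7, 11, 10, 13, 6, 3, 16, 17, 12] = (2 14 6 18 12 10 7 15 3)(4 8 9)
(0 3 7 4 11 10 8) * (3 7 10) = (0 7 4 11 3 10 8) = [7, 1, 2, 10, 11, 5, 6, 4, 0, 9, 8, 3]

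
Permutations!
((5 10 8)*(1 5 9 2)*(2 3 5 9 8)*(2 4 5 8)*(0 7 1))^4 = (0 3 7 8 1 2 9)(4 5 10)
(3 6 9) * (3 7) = (3 6 9 7) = [0, 1, 2, 6, 4, 5, 9, 3, 8, 7]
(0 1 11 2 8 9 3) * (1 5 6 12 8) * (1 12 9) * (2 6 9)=(0 5 9 3)(1 11 6 2 12 8)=[5, 11, 12, 0, 4, 9, 2, 7, 1, 3, 10, 6, 8]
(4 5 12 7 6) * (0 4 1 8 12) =(0 4 5)(1 8 12 7 6) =[4, 8, 2, 3, 5, 0, 1, 6, 12, 9, 10, 11, 7]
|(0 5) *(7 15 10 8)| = 4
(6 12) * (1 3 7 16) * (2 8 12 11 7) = (1 3 2 8 12 6 11 7 16) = [0, 3, 8, 2, 4, 5, 11, 16, 12, 9, 10, 7, 6, 13, 14, 15, 1]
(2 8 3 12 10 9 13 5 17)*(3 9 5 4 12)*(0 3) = (0 3)(2 8 9 13 4 12 10 5 17) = [3, 1, 8, 0, 12, 17, 6, 7, 9, 13, 5, 11, 10, 4, 14, 15, 16, 2]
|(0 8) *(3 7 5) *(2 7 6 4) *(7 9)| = 14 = |(0 8)(2 9 7 5 3 6 4)|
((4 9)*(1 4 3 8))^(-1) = ((1 4 9 3 8))^(-1) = (1 8 3 9 4)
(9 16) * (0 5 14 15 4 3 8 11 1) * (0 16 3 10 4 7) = (0 5 14 15 7)(1 16 9 3 8 11)(4 10) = [5, 16, 2, 8, 10, 14, 6, 0, 11, 3, 4, 1, 12, 13, 15, 7, 9]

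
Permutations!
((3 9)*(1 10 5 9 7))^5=((1 10 5 9 3 7))^5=(1 7 3 9 5 10)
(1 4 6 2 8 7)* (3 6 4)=(1 3 6 2 8 7)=[0, 3, 8, 6, 4, 5, 2, 1, 7]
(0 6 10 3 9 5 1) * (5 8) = [6, 0, 2, 9, 4, 1, 10, 7, 5, 8, 3] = (0 6 10 3 9 8 5 1)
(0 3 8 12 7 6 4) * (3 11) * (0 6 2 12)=(0 11 3 8)(2 12 7)(4 6)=[11, 1, 12, 8, 6, 5, 4, 2, 0, 9, 10, 3, 7]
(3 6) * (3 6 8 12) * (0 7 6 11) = (0 7 6 11)(3 8 12) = [7, 1, 2, 8, 4, 5, 11, 6, 12, 9, 10, 0, 3]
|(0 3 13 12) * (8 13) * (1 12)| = 6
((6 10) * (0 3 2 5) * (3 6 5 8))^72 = (10)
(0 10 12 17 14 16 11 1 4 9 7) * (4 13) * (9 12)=(0 10 9 7)(1 13 4 12 17 14 16 11)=[10, 13, 2, 3, 12, 5, 6, 0, 8, 7, 9, 1, 17, 4, 16, 15, 11, 14]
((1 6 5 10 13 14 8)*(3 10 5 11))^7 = (1 8 14 13 10 3 11 6)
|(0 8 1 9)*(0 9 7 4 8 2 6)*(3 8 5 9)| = |(0 2 6)(1 7 4 5 9 3 8)| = 21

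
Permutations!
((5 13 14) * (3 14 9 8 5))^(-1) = (3 14)(5 8 9 13)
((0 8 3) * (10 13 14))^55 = ((0 8 3)(10 13 14))^55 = (0 8 3)(10 13 14)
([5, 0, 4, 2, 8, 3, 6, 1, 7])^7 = [1, 7, 3, 5, 2, 0, 6, 8, 4]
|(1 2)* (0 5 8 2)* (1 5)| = 6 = |(0 1)(2 5 8)|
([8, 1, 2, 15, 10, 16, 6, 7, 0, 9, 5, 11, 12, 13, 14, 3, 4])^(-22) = [0, 1, 2, 3, 5, 4, 6, 7, 8, 9, 16, 11, 12, 13, 14, 15, 10]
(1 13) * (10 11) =(1 13)(10 11) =[0, 13, 2, 3, 4, 5, 6, 7, 8, 9, 11, 10, 12, 1]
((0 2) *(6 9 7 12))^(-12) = (12)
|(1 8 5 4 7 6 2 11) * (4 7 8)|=8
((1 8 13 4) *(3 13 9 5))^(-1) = (1 4 13 3 5 9 8)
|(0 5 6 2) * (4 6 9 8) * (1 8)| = 8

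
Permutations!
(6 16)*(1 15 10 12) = [0, 15, 2, 3, 4, 5, 16, 7, 8, 9, 12, 11, 1, 13, 14, 10, 6] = (1 15 10 12)(6 16)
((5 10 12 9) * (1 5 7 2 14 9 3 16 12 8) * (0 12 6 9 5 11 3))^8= (1 14 6)(2 16 8)(3 10 7)(5 9 11)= ((0 12)(1 11 3 16 6 9 7 2 14 5 10 8))^8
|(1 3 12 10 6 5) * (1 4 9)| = |(1 3 12 10 6 5 4 9)| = 8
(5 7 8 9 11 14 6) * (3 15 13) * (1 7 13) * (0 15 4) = (0 15 1 7 8 9 11 14 6 5 13 3 4) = [15, 7, 2, 4, 0, 13, 5, 8, 9, 11, 10, 14, 12, 3, 6, 1]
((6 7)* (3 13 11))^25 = ((3 13 11)(6 7))^25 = (3 13 11)(6 7)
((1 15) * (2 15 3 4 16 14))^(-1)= (1 15 2 14 16 4 3)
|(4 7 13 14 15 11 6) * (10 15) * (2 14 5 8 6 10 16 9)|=12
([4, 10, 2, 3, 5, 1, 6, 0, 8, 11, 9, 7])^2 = (0 5 10 11)(1 9 7 4)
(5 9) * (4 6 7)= [0, 1, 2, 3, 6, 9, 7, 4, 8, 5]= (4 6 7)(5 9)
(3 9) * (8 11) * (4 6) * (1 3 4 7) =(1 3 9 4 6 7)(8 11) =[0, 3, 2, 9, 6, 5, 7, 1, 11, 4, 10, 8]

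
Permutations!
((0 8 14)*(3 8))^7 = ((0 3 8 14))^7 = (0 14 8 3)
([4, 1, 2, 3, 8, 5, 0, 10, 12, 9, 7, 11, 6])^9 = (0 6 12 8 4)(7 10)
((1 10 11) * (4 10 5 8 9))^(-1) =(1 11 10 4 9 8 5)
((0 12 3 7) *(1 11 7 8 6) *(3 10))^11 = (0 10 8 1 7 12 3 6 11)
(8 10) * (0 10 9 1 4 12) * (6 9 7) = (0 10 8 7 6 9 1 4 12) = [10, 4, 2, 3, 12, 5, 9, 6, 7, 1, 8, 11, 0]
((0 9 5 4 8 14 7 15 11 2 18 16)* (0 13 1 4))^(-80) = (0 9 5)(1 18 15 8 13 2 7 4 16 11 14)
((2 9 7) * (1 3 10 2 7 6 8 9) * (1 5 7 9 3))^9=(2 5 7 9 6 8 3 10)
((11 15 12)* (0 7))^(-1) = ((0 7)(11 15 12))^(-1) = (0 7)(11 12 15)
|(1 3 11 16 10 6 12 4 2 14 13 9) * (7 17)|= 12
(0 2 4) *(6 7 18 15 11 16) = (0 2 4)(6 7 18 15 11 16) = [2, 1, 4, 3, 0, 5, 7, 18, 8, 9, 10, 16, 12, 13, 14, 11, 6, 17, 15]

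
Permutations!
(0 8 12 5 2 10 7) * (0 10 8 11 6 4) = (0 11 6 4)(2 8 12 5)(7 10) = [11, 1, 8, 3, 0, 2, 4, 10, 12, 9, 7, 6, 5]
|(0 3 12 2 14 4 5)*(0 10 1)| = 9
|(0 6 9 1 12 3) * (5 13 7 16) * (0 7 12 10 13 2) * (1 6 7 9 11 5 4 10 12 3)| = 12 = |(0 7 16 4 10 13 3 9 6 11 5 2)(1 12)|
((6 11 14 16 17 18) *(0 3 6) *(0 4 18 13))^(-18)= (18)(0 17 14 6)(3 13 16 11)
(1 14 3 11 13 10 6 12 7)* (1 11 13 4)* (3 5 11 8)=(1 14 5 11 4)(3 13 10 6 12 7 8)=[0, 14, 2, 13, 1, 11, 12, 8, 3, 9, 6, 4, 7, 10, 5]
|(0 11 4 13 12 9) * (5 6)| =6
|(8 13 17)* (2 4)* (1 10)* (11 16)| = 6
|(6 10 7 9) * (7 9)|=3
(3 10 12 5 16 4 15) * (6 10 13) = (3 13 6 10 12 5 16 4 15) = [0, 1, 2, 13, 15, 16, 10, 7, 8, 9, 12, 11, 5, 6, 14, 3, 4]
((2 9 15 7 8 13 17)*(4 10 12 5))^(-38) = ((2 9 15 7 8 13 17)(4 10 12 5))^(-38) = (2 8 9 13 15 17 7)(4 12)(5 10)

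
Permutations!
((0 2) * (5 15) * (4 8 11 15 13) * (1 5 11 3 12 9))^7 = ((0 2)(1 5 13 4 8 3 12 9)(11 15))^7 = (0 2)(1 9 12 3 8 4 13 5)(11 15)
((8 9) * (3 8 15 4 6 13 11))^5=(3 6 9 11 4 8 13 15)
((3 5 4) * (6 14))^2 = (14)(3 4 5)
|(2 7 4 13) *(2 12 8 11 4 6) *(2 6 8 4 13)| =|(2 7 8 11 13 12 4)| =7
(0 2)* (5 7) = [2, 1, 0, 3, 4, 7, 6, 5] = (0 2)(5 7)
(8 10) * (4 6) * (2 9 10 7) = (2 9 10 8 7)(4 6) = [0, 1, 9, 3, 6, 5, 4, 2, 7, 10, 8]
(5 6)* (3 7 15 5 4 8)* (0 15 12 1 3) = (0 15 5 6 4 8)(1 3 7 12) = [15, 3, 2, 7, 8, 6, 4, 12, 0, 9, 10, 11, 1, 13, 14, 5]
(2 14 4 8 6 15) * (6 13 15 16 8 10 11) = [0, 1, 14, 3, 10, 5, 16, 7, 13, 9, 11, 6, 12, 15, 4, 2, 8] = (2 14 4 10 11 6 16 8 13 15)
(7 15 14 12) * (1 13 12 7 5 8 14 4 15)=(1 13 12 5 8 14 7)(4 15)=[0, 13, 2, 3, 15, 8, 6, 1, 14, 9, 10, 11, 5, 12, 7, 4]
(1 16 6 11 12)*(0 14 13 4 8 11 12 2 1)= (0 14 13 4 8 11 2 1 16 6 12)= [14, 16, 1, 3, 8, 5, 12, 7, 11, 9, 10, 2, 0, 4, 13, 15, 6]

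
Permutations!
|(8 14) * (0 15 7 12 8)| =|(0 15 7 12 8 14)| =6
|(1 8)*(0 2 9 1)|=|(0 2 9 1 8)|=5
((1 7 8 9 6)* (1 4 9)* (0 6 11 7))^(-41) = ((0 6 4 9 11 7 8 1))^(-41) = (0 1 8 7 11 9 4 6)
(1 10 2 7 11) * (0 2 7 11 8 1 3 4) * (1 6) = (0 2 11 3 4)(1 10 7 8 6) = [2, 10, 11, 4, 0, 5, 1, 8, 6, 9, 7, 3]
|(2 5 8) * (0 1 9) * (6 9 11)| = |(0 1 11 6 9)(2 5 8)| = 15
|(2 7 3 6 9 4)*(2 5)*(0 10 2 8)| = |(0 10 2 7 3 6 9 4 5 8)| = 10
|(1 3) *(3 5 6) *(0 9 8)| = 12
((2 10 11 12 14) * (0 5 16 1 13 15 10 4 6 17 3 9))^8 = (0 12)(1 4)(2 16)(3 10)(5 14)(6 13)(9 11)(15 17)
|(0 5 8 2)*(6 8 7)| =6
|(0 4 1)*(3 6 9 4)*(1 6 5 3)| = 6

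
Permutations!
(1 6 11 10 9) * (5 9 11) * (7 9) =(1 6 5 7 9)(10 11) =[0, 6, 2, 3, 4, 7, 5, 9, 8, 1, 11, 10]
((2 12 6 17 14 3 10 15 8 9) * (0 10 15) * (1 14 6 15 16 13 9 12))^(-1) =(0 10)(1 2 9 13 16 3 14)(6 17)(8 15 12)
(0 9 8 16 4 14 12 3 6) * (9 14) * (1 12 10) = (0 14 10 1 12 3 6)(4 9 8 16) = [14, 12, 2, 6, 9, 5, 0, 7, 16, 8, 1, 11, 3, 13, 10, 15, 4]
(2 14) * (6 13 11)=(2 14)(6 13 11)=[0, 1, 14, 3, 4, 5, 13, 7, 8, 9, 10, 6, 12, 11, 2]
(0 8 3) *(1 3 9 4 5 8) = (0 1 3)(4 5 8 9) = [1, 3, 2, 0, 5, 8, 6, 7, 9, 4]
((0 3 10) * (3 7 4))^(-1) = ((0 7 4 3 10))^(-1) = (0 10 3 4 7)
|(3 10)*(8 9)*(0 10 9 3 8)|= |(0 10 8 3 9)|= 5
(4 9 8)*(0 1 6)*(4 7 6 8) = [1, 8, 2, 3, 9, 5, 0, 6, 7, 4] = (0 1 8 7 6)(4 9)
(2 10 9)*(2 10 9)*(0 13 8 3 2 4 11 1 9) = (0 13 8 3 2)(1 9 10 4 11) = [13, 9, 0, 2, 11, 5, 6, 7, 3, 10, 4, 1, 12, 8]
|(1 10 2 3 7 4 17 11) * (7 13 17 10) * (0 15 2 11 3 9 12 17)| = |(0 15 2 9 12 17 3 13)(1 7 4 10 11)| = 40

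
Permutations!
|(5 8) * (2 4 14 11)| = |(2 4 14 11)(5 8)| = 4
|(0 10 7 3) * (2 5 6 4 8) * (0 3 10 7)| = 15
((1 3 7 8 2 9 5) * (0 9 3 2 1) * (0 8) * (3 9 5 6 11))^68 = (0 3 6 2 8)(1 5 7 11 9)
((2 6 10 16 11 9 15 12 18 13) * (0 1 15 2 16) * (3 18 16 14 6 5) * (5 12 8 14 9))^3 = ((0 1 15 8 14 6 10)(2 12 16 11 5 3 18 13 9))^3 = (0 8 10 15 6 1 14)(2 11 18)(3 9 16)(5 13 12)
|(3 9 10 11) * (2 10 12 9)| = 4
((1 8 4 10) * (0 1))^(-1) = (0 10 4 8 1) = ((0 1 8 4 10))^(-1)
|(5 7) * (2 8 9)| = |(2 8 9)(5 7)| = 6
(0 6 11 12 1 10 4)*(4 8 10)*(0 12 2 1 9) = (0 6 11 2 1 4 12 9)(8 10) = [6, 4, 1, 3, 12, 5, 11, 7, 10, 0, 8, 2, 9]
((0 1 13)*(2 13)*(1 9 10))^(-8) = (0 2 10)(1 9 13)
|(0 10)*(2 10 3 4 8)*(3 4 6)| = |(0 4 8 2 10)(3 6)| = 10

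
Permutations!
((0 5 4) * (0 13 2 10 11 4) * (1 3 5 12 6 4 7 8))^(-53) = ((0 12 6 4 13 2 10 11 7 8 1 3 5))^(-53) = (0 5 3 1 8 7 11 10 2 13 4 6 12)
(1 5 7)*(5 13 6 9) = (1 13 6 9 5 7) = [0, 13, 2, 3, 4, 7, 9, 1, 8, 5, 10, 11, 12, 6]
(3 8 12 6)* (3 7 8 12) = [0, 1, 2, 12, 4, 5, 7, 8, 3, 9, 10, 11, 6] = (3 12 6 7 8)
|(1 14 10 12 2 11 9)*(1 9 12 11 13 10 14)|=|(14)(2 13 10 11 12)|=5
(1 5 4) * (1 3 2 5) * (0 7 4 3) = (0 7 4)(2 5 3) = [7, 1, 5, 2, 0, 3, 6, 4]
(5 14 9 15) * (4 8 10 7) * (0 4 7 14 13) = (0 4 8 10 14 9 15 5 13) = [4, 1, 2, 3, 8, 13, 6, 7, 10, 15, 14, 11, 12, 0, 9, 5]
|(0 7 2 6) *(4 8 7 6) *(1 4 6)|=7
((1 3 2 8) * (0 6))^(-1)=(0 6)(1 8 2 3)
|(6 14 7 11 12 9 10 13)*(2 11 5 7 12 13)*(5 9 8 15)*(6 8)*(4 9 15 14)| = 30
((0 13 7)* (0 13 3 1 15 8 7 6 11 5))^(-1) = ((0 3 1 15 8 7 13 6 11 5))^(-1) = (0 5 11 6 13 7 8 15 1 3)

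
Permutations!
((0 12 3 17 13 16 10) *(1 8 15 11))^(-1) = (0 10 16 13 17 3 12)(1 11 15 8)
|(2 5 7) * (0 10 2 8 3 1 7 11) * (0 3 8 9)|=|(0 10 2 5 11 3 1 7 9)|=9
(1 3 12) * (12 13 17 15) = (1 3 13 17 15 12) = [0, 3, 2, 13, 4, 5, 6, 7, 8, 9, 10, 11, 1, 17, 14, 12, 16, 15]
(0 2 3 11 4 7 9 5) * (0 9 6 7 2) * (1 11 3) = (1 11 4 2)(5 9)(6 7) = [0, 11, 1, 3, 2, 9, 7, 6, 8, 5, 10, 4]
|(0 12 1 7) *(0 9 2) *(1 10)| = |(0 12 10 1 7 9 2)| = 7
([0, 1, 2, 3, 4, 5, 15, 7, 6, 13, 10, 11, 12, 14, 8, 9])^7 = (6 15 9 13 14 8)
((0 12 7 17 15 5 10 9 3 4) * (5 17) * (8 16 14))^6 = (17)(0 3 10 7)(4 9 5 12)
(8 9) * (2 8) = (2 8 9) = [0, 1, 8, 3, 4, 5, 6, 7, 9, 2]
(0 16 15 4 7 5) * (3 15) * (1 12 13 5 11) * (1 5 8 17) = (0 16 3 15 4 7 11 5)(1 12 13 8 17) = [16, 12, 2, 15, 7, 0, 6, 11, 17, 9, 10, 5, 13, 8, 14, 4, 3, 1]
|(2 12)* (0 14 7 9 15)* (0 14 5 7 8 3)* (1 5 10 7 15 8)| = |(0 10 7 9 8 3)(1 5 15 14)(2 12)| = 12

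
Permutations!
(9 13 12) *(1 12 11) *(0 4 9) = (0 4 9 13 11 1 12) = [4, 12, 2, 3, 9, 5, 6, 7, 8, 13, 10, 1, 0, 11]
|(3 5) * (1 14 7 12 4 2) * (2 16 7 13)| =4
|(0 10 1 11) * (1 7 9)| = |(0 10 7 9 1 11)| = 6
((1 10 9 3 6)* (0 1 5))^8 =((0 1 10 9 3 6 5))^8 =(0 1 10 9 3 6 5)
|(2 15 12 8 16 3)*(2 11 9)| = 8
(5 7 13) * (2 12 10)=[0, 1, 12, 3, 4, 7, 6, 13, 8, 9, 2, 11, 10, 5]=(2 12 10)(5 7 13)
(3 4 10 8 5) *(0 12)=[12, 1, 2, 4, 10, 3, 6, 7, 5, 9, 8, 11, 0]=(0 12)(3 4 10 8 5)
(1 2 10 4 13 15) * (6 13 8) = [0, 2, 10, 3, 8, 5, 13, 7, 6, 9, 4, 11, 12, 15, 14, 1] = (1 2 10 4 8 6 13 15)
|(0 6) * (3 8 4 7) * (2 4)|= 10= |(0 6)(2 4 7 3 8)|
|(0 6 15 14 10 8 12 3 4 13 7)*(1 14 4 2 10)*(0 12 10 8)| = 22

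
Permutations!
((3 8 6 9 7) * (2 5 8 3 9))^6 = (9)(2 8)(5 6)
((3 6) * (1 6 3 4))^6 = (6)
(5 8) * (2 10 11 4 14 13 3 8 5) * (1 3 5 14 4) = (1 3 8 2 10 11)(5 14 13) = [0, 3, 10, 8, 4, 14, 6, 7, 2, 9, 11, 1, 12, 5, 13]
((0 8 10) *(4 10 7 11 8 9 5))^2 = ((0 9 5 4 10)(7 11 8))^2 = (0 5 10 9 4)(7 8 11)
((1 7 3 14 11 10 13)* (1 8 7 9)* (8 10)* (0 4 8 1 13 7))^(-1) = (0 8 4)(1 11 14 3 7 10 13 9)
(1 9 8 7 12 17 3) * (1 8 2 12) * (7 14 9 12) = (1 12 17 3 8 14 9 2 7) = [0, 12, 7, 8, 4, 5, 6, 1, 14, 2, 10, 11, 17, 13, 9, 15, 16, 3]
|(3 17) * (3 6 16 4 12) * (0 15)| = 6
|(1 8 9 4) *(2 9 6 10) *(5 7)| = 14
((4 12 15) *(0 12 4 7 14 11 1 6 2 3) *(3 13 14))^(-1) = (0 3 7 15 12)(1 11 14 13 2 6)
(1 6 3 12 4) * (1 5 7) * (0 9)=[9, 6, 2, 12, 5, 7, 3, 1, 8, 0, 10, 11, 4]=(0 9)(1 6 3 12 4 5 7)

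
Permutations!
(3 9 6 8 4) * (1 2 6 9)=[0, 2, 6, 1, 3, 5, 8, 7, 4, 9]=(9)(1 2 6 8 4 3)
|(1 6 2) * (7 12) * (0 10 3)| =6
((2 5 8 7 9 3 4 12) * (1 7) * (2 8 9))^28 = ((1 7 2 5 9 3 4 12 8))^28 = (1 7 2 5 9 3 4 12 8)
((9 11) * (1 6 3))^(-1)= (1 3 6)(9 11)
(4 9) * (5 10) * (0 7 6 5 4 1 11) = (0 7 6 5 10 4 9 1 11) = [7, 11, 2, 3, 9, 10, 5, 6, 8, 1, 4, 0]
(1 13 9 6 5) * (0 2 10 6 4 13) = [2, 0, 10, 3, 13, 1, 5, 7, 8, 4, 6, 11, 12, 9] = (0 2 10 6 5 1)(4 13 9)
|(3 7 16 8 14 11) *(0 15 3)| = |(0 15 3 7 16 8 14 11)| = 8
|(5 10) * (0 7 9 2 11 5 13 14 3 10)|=12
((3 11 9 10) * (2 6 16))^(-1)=(2 16 6)(3 10 9 11)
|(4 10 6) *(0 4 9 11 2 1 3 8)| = 10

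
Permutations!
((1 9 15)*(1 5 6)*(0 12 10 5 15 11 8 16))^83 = ((0 12 10 5 6 1 9 11 8 16))^83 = (0 5 9 16 10 1 8 12 6 11)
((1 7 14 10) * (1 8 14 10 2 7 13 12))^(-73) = ((1 13 12)(2 7 10 8 14))^(-73) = (1 12 13)(2 10 14 7 8)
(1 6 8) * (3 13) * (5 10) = (1 6 8)(3 13)(5 10) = [0, 6, 2, 13, 4, 10, 8, 7, 1, 9, 5, 11, 12, 3]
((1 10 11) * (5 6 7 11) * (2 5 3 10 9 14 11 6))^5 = (1 9 14 11)(2 5)(3 10)(6 7)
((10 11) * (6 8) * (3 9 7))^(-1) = (3 7 9)(6 8)(10 11)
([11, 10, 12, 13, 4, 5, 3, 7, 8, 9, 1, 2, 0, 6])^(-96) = (13)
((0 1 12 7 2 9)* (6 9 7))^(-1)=(0 9 6 12 1)(2 7)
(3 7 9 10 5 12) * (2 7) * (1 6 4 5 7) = (1 6 4 5 12 3 2)(7 9 10) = [0, 6, 1, 2, 5, 12, 4, 9, 8, 10, 7, 11, 3]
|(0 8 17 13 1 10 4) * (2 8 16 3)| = |(0 16 3 2 8 17 13 1 10 4)| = 10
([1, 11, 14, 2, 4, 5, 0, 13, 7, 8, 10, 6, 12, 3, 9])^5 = (0 1 11 6)(2 13 8 14 3 7 9)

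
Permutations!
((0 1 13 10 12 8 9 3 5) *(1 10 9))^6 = (0 9 8)(1 10 3)(5 13 12) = ((0 10 12 8 1 13 9 3 5))^6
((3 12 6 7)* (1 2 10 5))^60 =(12)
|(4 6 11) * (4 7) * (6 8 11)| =4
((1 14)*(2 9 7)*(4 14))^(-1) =((1 4 14)(2 9 7))^(-1) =(1 14 4)(2 7 9)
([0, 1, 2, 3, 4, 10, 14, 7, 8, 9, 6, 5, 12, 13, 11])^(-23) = [0, 1, 2, 3, 4, 6, 11, 7, 8, 9, 14, 10, 12, 13, 5]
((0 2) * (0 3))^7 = (0 2 3)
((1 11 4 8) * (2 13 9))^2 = (1 4)(2 9 13)(8 11)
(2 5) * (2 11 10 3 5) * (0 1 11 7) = [1, 11, 2, 5, 4, 7, 6, 0, 8, 9, 3, 10] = (0 1 11 10 3 5 7)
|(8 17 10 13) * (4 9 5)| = 12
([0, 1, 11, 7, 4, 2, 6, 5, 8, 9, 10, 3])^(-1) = (2 5 7 3 11)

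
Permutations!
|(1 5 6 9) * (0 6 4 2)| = |(0 6 9 1 5 4 2)| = 7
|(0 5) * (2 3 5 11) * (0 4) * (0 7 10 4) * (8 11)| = 6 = |(0 8 11 2 3 5)(4 7 10)|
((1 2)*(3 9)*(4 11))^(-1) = (1 2)(3 9)(4 11) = ((1 2)(3 9)(4 11))^(-1)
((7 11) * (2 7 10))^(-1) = (2 10 11 7)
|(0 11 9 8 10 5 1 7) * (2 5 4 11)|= 5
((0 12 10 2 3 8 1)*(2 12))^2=(12)(0 3 1 2 8)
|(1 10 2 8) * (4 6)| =4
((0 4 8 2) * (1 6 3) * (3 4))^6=(0 2 8 4 6 1 3)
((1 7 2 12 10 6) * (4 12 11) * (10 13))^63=((1 7 2 11 4 12 13 10 6))^63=(13)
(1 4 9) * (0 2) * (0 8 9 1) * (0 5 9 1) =(0 2 8 1 4)(5 9) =[2, 4, 8, 3, 0, 9, 6, 7, 1, 5]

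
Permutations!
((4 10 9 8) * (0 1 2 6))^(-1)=((0 1 2 6)(4 10 9 8))^(-1)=(0 6 2 1)(4 8 9 10)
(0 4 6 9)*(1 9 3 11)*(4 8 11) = (0 8 11 1 9)(3 4 6) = [8, 9, 2, 4, 6, 5, 3, 7, 11, 0, 10, 1]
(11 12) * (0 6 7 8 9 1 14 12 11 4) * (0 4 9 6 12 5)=(0 12 9 1 14 5)(6 7 8)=[12, 14, 2, 3, 4, 0, 7, 8, 6, 1, 10, 11, 9, 13, 5]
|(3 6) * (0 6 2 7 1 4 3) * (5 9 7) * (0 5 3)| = |(0 6 5 9 7 1 4)(2 3)| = 14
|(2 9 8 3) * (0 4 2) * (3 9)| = |(0 4 2 3)(8 9)| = 4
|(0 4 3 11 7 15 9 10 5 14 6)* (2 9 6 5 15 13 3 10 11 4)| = 22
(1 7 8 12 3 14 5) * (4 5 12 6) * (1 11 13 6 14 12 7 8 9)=(1 8 14 7 9)(3 12)(4 5 11 13 6)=[0, 8, 2, 12, 5, 11, 4, 9, 14, 1, 10, 13, 3, 6, 7]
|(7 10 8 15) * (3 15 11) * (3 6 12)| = |(3 15 7 10 8 11 6 12)| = 8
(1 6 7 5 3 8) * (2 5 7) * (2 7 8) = (1 6 7 8)(2 5 3) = [0, 6, 5, 2, 4, 3, 7, 8, 1]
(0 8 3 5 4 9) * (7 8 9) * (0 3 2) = (0 9 3 5 4 7 8 2) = [9, 1, 0, 5, 7, 4, 6, 8, 2, 3]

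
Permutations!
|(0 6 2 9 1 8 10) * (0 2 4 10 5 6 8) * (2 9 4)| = |(0 8 5 6 2 4 10 9 1)| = 9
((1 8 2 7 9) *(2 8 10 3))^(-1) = (1 9 7 2 3 10)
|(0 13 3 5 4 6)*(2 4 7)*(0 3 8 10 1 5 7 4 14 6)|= |(0 13 8 10 1 5 4)(2 14 6 3 7)|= 35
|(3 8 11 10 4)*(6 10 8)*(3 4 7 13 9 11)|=|(3 6 10 7 13 9 11 8)|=8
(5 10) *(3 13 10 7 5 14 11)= (3 13 10 14 11)(5 7)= [0, 1, 2, 13, 4, 7, 6, 5, 8, 9, 14, 3, 12, 10, 11]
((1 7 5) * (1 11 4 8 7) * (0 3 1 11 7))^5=(0 8 4 11 1 3)(5 7)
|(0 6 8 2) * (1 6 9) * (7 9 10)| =8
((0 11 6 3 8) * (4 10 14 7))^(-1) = (0 8 3 6 11)(4 7 14 10)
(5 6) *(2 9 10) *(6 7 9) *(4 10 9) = (2 6 5 7 4 10) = [0, 1, 6, 3, 10, 7, 5, 4, 8, 9, 2]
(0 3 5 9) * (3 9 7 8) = (0 9)(3 5 7 8) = [9, 1, 2, 5, 4, 7, 6, 8, 3, 0]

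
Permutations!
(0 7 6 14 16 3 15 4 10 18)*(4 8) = [7, 1, 2, 15, 10, 5, 14, 6, 4, 9, 18, 11, 12, 13, 16, 8, 3, 17, 0] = (0 7 6 14 16 3 15 8 4 10 18)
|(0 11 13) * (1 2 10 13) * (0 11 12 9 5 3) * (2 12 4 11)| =|(0 4 11 1 12 9 5 3)(2 10 13)| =24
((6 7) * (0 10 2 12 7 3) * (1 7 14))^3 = ((0 10 2 12 14 1 7 6 3))^3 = (0 12 7)(1 3 2)(6 10 14)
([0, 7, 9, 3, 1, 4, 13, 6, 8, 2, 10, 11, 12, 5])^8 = (1 6 5)(4 7 13)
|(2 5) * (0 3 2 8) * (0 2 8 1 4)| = 7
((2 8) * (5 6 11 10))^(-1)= ((2 8)(5 6 11 10))^(-1)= (2 8)(5 10 11 6)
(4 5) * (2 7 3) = (2 7 3)(4 5) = [0, 1, 7, 2, 5, 4, 6, 3]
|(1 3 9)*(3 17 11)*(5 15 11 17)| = 6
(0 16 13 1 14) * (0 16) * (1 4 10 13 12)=(1 14 16 12)(4 10 13)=[0, 14, 2, 3, 10, 5, 6, 7, 8, 9, 13, 11, 1, 4, 16, 15, 12]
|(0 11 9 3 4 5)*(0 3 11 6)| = 6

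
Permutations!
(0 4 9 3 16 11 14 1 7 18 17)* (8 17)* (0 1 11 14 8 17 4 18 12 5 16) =(0 18 17 1 7 12 5 16 14 11 8 4 9 3) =[18, 7, 2, 0, 9, 16, 6, 12, 4, 3, 10, 8, 5, 13, 11, 15, 14, 1, 17]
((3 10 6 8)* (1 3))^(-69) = (1 3 10 6 8)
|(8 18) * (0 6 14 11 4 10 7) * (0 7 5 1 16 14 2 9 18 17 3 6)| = |(1 16 14 11 4 10 5)(2 9 18 8 17 3 6)| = 7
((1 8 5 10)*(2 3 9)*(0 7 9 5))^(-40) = (0 5 7 10 9 1 2 8 3)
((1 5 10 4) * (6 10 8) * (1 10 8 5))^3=((4 10)(6 8))^3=(4 10)(6 8)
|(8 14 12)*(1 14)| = 4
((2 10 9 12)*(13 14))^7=((2 10 9 12)(13 14))^7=(2 12 9 10)(13 14)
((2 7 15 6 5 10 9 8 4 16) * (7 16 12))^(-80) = (16)(4 12 7 15 6 5 10 9 8)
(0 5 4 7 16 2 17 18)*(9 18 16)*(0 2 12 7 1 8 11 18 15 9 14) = (0 5 4 1 8 11 18 2 17 16 12 7 14)(9 15) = [5, 8, 17, 3, 1, 4, 6, 14, 11, 15, 10, 18, 7, 13, 0, 9, 12, 16, 2]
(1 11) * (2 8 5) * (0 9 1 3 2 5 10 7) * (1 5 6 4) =(0 9 5 6 4 1 11 3 2 8 10 7) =[9, 11, 8, 2, 1, 6, 4, 0, 10, 5, 7, 3]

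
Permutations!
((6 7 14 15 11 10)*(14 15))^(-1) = (6 10 11 15 7)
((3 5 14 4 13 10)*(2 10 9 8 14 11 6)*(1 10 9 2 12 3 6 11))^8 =((1 10 6 12 3 5)(2 9 8 14 4 13))^8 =(1 6 3)(2 8 4)(5 10 12)(9 14 13)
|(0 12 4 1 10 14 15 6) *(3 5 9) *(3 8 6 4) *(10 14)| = 28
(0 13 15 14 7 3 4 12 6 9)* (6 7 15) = [13, 1, 2, 4, 12, 5, 9, 3, 8, 0, 10, 11, 7, 6, 15, 14] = (0 13 6 9)(3 4 12 7)(14 15)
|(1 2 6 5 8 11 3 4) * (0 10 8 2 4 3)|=|(0 10 8 11)(1 4)(2 6 5)|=12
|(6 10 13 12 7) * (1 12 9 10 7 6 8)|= |(1 12 6 7 8)(9 10 13)|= 15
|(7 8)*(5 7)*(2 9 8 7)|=4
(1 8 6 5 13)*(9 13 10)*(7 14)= (1 8 6 5 10 9 13)(7 14)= [0, 8, 2, 3, 4, 10, 5, 14, 6, 13, 9, 11, 12, 1, 7]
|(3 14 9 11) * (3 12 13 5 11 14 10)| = |(3 10)(5 11 12 13)(9 14)| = 4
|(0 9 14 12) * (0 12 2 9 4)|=|(0 4)(2 9 14)|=6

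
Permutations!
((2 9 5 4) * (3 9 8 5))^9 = (2 8 5 4)(3 9)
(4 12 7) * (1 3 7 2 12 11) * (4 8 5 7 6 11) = (1 3 6 11)(2 12)(5 7 8) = [0, 3, 12, 6, 4, 7, 11, 8, 5, 9, 10, 1, 2]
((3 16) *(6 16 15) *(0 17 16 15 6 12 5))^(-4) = ((0 17 16 3 6 15 12 5))^(-4) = (0 6)(3 5)(12 16)(15 17)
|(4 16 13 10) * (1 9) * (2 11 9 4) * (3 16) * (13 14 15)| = |(1 4 3 16 14 15 13 10 2 11 9)| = 11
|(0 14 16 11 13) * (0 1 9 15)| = |(0 14 16 11 13 1 9 15)| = 8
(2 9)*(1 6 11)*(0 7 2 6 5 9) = (0 7 2)(1 5 9 6 11) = [7, 5, 0, 3, 4, 9, 11, 2, 8, 6, 10, 1]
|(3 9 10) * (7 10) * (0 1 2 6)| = 4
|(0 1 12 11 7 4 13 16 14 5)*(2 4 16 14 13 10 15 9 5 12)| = 24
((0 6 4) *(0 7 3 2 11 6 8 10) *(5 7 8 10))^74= (2 6 8 7)(3 11 4 5)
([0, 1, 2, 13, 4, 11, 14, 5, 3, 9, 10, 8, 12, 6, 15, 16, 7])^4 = [0, 1, 2, 15, 4, 13, 7, 3, 14, 9, 10, 6, 12, 16, 5, 11, 8]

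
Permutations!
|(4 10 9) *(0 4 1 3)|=|(0 4 10 9 1 3)|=6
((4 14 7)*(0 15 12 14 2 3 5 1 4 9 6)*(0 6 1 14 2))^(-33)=(15)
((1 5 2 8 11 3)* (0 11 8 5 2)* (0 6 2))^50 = ((0 11 3 1)(2 5 6))^50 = (0 3)(1 11)(2 6 5)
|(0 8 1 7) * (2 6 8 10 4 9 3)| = |(0 10 4 9 3 2 6 8 1 7)| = 10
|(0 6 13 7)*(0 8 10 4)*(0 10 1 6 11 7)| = |(0 11 7 8 1 6 13)(4 10)| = 14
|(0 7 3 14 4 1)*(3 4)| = 4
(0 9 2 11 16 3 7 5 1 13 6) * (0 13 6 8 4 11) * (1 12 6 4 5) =(0 9 2)(1 4 11 16 3 7)(5 12 6 13 8) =[9, 4, 0, 7, 11, 12, 13, 1, 5, 2, 10, 16, 6, 8, 14, 15, 3]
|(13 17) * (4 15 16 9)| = |(4 15 16 9)(13 17)| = 4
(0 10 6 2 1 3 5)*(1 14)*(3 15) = [10, 15, 14, 5, 4, 0, 2, 7, 8, 9, 6, 11, 12, 13, 1, 3] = (0 10 6 2 14 1 15 3 5)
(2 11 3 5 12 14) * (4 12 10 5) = (2 11 3 4 12 14)(5 10) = [0, 1, 11, 4, 12, 10, 6, 7, 8, 9, 5, 3, 14, 13, 2]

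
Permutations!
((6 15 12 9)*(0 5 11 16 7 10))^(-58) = (0 11 7)(5 16 10)(6 12)(9 15)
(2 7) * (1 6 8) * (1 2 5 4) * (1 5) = (1 6 8 2 7)(4 5) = [0, 6, 7, 3, 5, 4, 8, 1, 2]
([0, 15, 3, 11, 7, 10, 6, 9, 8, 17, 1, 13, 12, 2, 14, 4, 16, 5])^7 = [0, 10, 13, 2, 15, 17, 6, 4, 8, 7, 5, 3, 12, 11, 14, 1, 16, 9]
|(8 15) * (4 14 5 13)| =4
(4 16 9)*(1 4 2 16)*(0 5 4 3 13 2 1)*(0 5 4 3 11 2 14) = (0 4 5 3 13 14)(1 11 2 16 9) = [4, 11, 16, 13, 5, 3, 6, 7, 8, 1, 10, 2, 12, 14, 0, 15, 9]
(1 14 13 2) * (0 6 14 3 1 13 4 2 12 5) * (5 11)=(0 6 14 4 2 13 12 11 5)(1 3)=[6, 3, 13, 1, 2, 0, 14, 7, 8, 9, 10, 5, 11, 12, 4]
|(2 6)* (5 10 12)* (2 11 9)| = |(2 6 11 9)(5 10 12)| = 12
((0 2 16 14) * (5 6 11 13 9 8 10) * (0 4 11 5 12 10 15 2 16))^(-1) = ((0 16 14 4 11 13 9 8 15 2)(5 6)(10 12))^(-1) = (0 2 15 8 9 13 11 4 14 16)(5 6)(10 12)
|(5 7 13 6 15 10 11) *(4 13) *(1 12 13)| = |(1 12 13 6 15 10 11 5 7 4)| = 10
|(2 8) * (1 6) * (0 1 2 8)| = 4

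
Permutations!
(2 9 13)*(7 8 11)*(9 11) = (2 11 7 8 9 13) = [0, 1, 11, 3, 4, 5, 6, 8, 9, 13, 10, 7, 12, 2]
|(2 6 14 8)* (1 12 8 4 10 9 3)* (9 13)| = |(1 12 8 2 6 14 4 10 13 9 3)| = 11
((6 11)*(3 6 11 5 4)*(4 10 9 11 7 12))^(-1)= ((3 6 5 10 9 11 7 12 4))^(-1)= (3 4 12 7 11 9 10 5 6)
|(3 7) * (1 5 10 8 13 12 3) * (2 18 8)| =10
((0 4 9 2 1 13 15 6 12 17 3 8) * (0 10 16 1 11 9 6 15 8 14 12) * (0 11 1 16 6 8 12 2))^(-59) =((0 4 8 10 6 11 9)(1 13 12 17 3 14 2))^(-59) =(0 6 4 11 8 9 10)(1 3 13 14 12 2 17)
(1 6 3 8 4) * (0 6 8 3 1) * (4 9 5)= [6, 8, 2, 3, 0, 4, 1, 7, 9, 5]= (0 6 1 8 9 5 4)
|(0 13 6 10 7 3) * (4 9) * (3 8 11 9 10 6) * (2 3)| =12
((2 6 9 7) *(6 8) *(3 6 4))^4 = (2 6 8 9 4 7 3)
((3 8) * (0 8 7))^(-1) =((0 8 3 7))^(-1) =(0 7 3 8)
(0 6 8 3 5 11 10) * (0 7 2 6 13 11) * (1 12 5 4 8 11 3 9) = (0 13 3 4 8 9 1 12 5)(2 6 11 10 7) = [13, 12, 6, 4, 8, 0, 11, 2, 9, 1, 7, 10, 5, 3]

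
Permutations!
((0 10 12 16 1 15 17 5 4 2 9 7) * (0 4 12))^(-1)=(0 10)(1 16 12 5 17 15)(2 4 7 9)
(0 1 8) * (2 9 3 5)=[1, 8, 9, 5, 4, 2, 6, 7, 0, 3]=(0 1 8)(2 9 3 5)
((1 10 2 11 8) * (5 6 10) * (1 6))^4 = (2 10 6 8 11)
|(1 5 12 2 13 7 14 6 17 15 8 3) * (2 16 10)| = 14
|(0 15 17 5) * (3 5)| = |(0 15 17 3 5)| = 5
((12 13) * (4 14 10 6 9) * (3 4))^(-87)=((3 4 14 10 6 9)(12 13))^(-87)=(3 10)(4 6)(9 14)(12 13)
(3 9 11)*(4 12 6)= (3 9 11)(4 12 6)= [0, 1, 2, 9, 12, 5, 4, 7, 8, 11, 10, 3, 6]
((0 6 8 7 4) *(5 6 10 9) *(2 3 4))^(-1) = (0 4 3 2 7 8 6 5 9 10)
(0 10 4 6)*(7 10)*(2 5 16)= (0 7 10 4 6)(2 5 16)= [7, 1, 5, 3, 6, 16, 0, 10, 8, 9, 4, 11, 12, 13, 14, 15, 2]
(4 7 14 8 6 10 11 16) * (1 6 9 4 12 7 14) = [0, 6, 2, 3, 14, 5, 10, 1, 9, 4, 11, 16, 7, 13, 8, 15, 12] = (1 6 10 11 16 12 7)(4 14 8 9)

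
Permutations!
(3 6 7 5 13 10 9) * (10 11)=(3 6 7 5 13 11 10 9)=[0, 1, 2, 6, 4, 13, 7, 5, 8, 3, 9, 10, 12, 11]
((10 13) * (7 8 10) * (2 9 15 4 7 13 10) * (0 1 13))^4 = (0 1 13)(2 7 15)(4 9 8)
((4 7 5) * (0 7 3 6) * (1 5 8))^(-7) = (0 7 8 1 5 4 3 6)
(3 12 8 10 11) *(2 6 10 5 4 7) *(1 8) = (1 8 5 4 7 2 6 10 11 3 12) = [0, 8, 6, 12, 7, 4, 10, 2, 5, 9, 11, 3, 1]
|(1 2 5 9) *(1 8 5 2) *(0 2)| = 6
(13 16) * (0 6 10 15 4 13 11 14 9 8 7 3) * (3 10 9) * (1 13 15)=(0 6 9 8 7 10 1 13 16 11 14 3)(4 15)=[6, 13, 2, 0, 15, 5, 9, 10, 7, 8, 1, 14, 12, 16, 3, 4, 11]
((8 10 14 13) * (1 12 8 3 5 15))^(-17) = (1 12 8 10 14 13 3 5 15) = ((1 12 8 10 14 13 3 5 15))^(-17)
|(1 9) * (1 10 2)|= 4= |(1 9 10 2)|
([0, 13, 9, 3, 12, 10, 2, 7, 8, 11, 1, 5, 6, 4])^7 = (1 11 6 13 5 2 4 10 9 12)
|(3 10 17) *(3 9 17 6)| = 6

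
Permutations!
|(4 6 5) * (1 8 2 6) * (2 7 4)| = |(1 8 7 4)(2 6 5)| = 12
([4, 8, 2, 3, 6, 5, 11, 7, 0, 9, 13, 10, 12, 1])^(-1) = [8, 13, 2, 3, 0, 5, 4, 7, 1, 9, 11, 6, 12, 10]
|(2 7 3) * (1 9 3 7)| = 4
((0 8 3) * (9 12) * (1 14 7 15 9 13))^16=(0 8 3)(1 7 9 13 14 15 12)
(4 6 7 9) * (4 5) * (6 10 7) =(4 10 7 9 5) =[0, 1, 2, 3, 10, 4, 6, 9, 8, 5, 7]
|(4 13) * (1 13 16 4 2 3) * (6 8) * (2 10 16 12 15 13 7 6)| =6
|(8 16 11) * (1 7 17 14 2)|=15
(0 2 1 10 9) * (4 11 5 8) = (0 2 1 10 9)(4 11 5 8) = [2, 10, 1, 3, 11, 8, 6, 7, 4, 0, 9, 5]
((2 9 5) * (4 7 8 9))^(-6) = (9)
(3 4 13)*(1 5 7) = (1 5 7)(3 4 13) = [0, 5, 2, 4, 13, 7, 6, 1, 8, 9, 10, 11, 12, 3]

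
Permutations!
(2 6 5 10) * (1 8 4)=[0, 8, 6, 3, 1, 10, 5, 7, 4, 9, 2]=(1 8 4)(2 6 5 10)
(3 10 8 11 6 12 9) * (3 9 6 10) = (6 12)(8 11 10) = [0, 1, 2, 3, 4, 5, 12, 7, 11, 9, 8, 10, 6]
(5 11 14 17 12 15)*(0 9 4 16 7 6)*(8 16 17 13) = (0 9 4 17 12 15 5 11 14 13 8 16 7 6) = [9, 1, 2, 3, 17, 11, 0, 6, 16, 4, 10, 14, 15, 8, 13, 5, 7, 12]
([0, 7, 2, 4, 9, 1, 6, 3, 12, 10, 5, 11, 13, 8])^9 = (13)(1 3 9 5 7 4 10)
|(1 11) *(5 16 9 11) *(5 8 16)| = |(1 8 16 9 11)| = 5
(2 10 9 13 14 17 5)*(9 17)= (2 10 17 5)(9 13 14)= [0, 1, 10, 3, 4, 2, 6, 7, 8, 13, 17, 11, 12, 14, 9, 15, 16, 5]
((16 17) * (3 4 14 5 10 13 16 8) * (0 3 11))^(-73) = (0 5 17 3 10 8 4 13 11 14 16)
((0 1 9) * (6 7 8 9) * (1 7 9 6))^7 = (0 8 9 7 6) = ((0 7 8 6 9))^7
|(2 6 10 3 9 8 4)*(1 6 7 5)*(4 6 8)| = 10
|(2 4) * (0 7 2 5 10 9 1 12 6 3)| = 11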